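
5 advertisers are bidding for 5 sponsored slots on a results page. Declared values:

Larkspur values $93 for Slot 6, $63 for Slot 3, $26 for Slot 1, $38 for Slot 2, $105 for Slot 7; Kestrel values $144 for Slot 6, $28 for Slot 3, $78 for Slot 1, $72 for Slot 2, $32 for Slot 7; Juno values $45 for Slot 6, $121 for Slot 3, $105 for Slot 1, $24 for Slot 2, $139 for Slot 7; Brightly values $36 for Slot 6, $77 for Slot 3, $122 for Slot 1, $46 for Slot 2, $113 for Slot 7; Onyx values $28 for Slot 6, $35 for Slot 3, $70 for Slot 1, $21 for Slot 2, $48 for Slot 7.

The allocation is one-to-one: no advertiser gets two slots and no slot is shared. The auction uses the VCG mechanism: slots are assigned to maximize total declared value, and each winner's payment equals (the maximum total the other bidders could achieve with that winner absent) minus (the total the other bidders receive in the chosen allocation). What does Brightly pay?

Brightly pays $49.

Efficient allocation: Larkspur→Slot 7 ($105), Kestrel→Slot 6 ($144), Juno→Slot 3 ($121), Brightly→Slot 1 ($122), Onyx→Slot 2 ($21); total welfare W = $513.
Brightly receives Slot 1 at value $122, so the others get W − 122 = $391.
Without Brightly: best allocation of the remaining 4 bidders over all 5 slots is Larkspur→Slot 7 ($105), Kestrel→Slot 6 ($144), Juno→Slot 3 ($121), Onyx→Slot 1 ($70), total $440.
VCG payment = (others' best without Brightly) − (others' welfare with Brightly) = 440 − 391 = $49.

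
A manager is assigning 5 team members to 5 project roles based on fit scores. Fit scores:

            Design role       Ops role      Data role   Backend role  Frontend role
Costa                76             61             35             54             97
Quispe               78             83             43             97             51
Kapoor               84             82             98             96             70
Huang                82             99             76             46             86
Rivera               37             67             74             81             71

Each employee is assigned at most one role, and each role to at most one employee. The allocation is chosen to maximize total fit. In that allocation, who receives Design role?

Optimal: Costa→Frontend role (97 pts), Quispe→Design role (78 pts), Kapoor→Data role (98 pts), Huang→Ops role (99 pts), Rivera→Backend role (81 pts) — total 97+78+98+99+81 = 453 pts.
Row-greedy (each employee in turn takes its best remaining role) gives 428 pts, worse by 25.
No other one-to-one assignment exceeds 453 pts.
Quispe's own top role is Backend role (97 pts), but forcing Quispe→Backend role and reassigning the rest optimally gives only 451 pts — worse by 2.

Quispe receives Design role.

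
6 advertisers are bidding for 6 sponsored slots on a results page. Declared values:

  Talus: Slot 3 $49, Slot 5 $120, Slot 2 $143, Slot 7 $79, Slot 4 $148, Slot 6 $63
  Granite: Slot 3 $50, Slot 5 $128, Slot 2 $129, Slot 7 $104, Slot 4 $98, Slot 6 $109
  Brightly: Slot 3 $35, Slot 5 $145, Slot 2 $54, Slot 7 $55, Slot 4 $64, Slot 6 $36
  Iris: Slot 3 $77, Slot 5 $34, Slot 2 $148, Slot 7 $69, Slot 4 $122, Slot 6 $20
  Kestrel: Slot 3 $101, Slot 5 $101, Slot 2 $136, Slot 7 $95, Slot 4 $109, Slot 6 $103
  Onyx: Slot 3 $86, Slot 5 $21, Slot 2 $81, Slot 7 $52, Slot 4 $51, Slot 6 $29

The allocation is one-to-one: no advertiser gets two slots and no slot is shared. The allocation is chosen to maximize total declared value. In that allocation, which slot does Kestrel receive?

Kestrel receives Slot 6.

Optimal: Talus→Slot 4 ($148), Granite→Slot 7 ($104), Brightly→Slot 5 ($145), Iris→Slot 2 ($148), Kestrel→Slot 6 ($103), Onyx→Slot 3 ($86) — total 148+104+145+148+103+86 = $734.
Row-greedy (each advertiser in turn takes its best remaining slot) gives $654, worse by 80.
No other one-to-one assignment exceeds $734.
Kestrel's own top slot is Slot 2 ($136), but forcing Kestrel→Slot 2 and reassigning the rest optimally gives only $693 — worse by 41.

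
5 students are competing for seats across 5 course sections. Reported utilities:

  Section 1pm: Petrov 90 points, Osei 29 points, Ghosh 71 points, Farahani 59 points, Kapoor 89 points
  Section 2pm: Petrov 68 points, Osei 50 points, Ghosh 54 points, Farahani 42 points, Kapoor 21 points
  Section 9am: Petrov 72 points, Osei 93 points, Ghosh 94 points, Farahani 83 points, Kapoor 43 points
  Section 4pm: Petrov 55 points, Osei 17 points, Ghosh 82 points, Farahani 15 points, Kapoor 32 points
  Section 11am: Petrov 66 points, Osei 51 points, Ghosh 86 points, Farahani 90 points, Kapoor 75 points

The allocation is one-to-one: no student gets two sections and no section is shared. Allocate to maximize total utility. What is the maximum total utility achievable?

Max total: 422 points

This is a one-to-one assignment (maximum-weight bipartite matching).
Optimal: Petrov→Section 2pm (68 points), Osei→Section 9am (93 points), Ghosh→Section 4pm (82 points), Farahani→Section 11am (90 points), Kapoor→Section 1pm (89 points) — total 68+93+82+90+89 = 422 points.
Row-greedy (each student in turn takes its best remaining section) gives 343 points, worse by 79.
Next-best assignment: Petrov→Section 9am, Osei→Section 2pm, Ghosh→Section 4pm, Farahani→Section 11am, Kapoor→Section 1pm = 383 points.
Swapping Petrov↔Farahani (Petrov→Section 11am 66 points, Farahani→Section 2pm 42 points) loses 50.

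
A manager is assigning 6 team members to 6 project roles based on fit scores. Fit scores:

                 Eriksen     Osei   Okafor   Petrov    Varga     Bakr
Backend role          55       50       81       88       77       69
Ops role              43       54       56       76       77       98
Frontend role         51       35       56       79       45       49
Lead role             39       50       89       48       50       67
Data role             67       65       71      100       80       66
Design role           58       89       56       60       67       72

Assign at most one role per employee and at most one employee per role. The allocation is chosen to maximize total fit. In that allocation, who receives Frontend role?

Optimal: Eriksen→Frontend role (51 pts), Osei→Design role (89 pts), Okafor→Lead role (89 pts), Petrov→Data role (100 pts), Varga→Backend role (77 pts), Bakr→Ops role (98 pts) — total 51+89+89+100+77+98 = 504 pts.
Next-best assignment: Eriksen→Data role, Osei→Design role, Okafor→Lead role, Petrov→Frontend role, Varga→Backend role, Bakr→Ops role = 499 pts.
Eriksen's own top role is Data role (67 pts), but forcing Eriksen→Data role and reassigning the rest optimally gives only 499 pts — worse by 5.

Eriksen receives Frontend role.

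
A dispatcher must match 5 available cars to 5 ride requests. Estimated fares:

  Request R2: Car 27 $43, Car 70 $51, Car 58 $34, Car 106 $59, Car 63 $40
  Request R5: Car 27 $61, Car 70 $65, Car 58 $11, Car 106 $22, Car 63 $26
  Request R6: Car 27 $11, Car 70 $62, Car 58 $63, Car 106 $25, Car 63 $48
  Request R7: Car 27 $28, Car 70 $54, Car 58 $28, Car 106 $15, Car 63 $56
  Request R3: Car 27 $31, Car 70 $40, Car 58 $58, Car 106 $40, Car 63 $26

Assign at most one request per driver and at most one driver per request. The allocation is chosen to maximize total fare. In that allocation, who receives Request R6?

Car 70 receives Request R6.

Optimal: Car 27→Request R5 ($61), Car 70→Request R6 ($62), Car 58→Request R3 ($58), Car 106→Request R2 ($59), Car 63→Request R7 ($56) — total 61+62+58+59+56 = $296.
Max-entry greedy (repeatedly take the single best remaining cell) gives $274, worse by 22.
Checked against all permutations: $296 is optimal.
Car 70's own top request is Request R5 ($65), but forcing Car 70→Request R5 and reassigning the rest optimally gives only $274 — worse by 22.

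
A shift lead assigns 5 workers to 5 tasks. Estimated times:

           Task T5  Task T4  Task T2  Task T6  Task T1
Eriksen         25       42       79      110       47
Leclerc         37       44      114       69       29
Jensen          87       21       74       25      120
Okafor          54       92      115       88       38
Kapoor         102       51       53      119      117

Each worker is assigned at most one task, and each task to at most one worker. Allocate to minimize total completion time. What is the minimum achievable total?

Optimal: Eriksen→Task T5 (25 min), Leclerc→Task T4 (44 min), Jensen→Task T6 (25 min), Okafor→Task T1 (38 min), Kapoor→Task T2 (53 min) — total 25+44+25+38+53 = 185 min.
Min-entry greedy (repeatedly take the single cheapest remaining cell) gives 216 min, worse by 31.
Next-best assignment: Eriksen→Task T4, Leclerc→Task T5, Jensen→Task T6, Okafor→Task T1, Kapoor→Task T2 = 195 min.
Checked against all permutations: 185 min is optimal.

Min total: 185 min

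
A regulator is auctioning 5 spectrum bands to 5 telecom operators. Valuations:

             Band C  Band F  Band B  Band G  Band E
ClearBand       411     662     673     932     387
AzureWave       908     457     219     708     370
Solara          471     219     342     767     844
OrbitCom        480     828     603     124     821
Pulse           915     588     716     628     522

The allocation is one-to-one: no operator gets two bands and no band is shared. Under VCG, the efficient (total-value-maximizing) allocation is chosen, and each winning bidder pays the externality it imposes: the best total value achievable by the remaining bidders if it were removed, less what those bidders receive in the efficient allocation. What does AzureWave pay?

Efficient allocation: ClearBand→Band G ($932M), AzureWave→Band C ($908M), Solara→Band E ($844M), OrbitCom→Band F ($828M), Pulse→Band B ($716M); total welfare W = $4228M.
AzureWave receives Band C at value $908M, so the others get W − 908 = $3320M.
Without AzureWave: best allocation of the remaining 4 bidders over all 5 bands is ClearBand→Band G ($932M), Solara→Band E ($844M), OrbitCom→Band F ($828M), Pulse→Band C ($915M), total $3519M.
VCG payment = (others' best without AzureWave) − (others' welfare with AzureWave) = 3519 − 3320 = $199M.

AzureWave pays $199M.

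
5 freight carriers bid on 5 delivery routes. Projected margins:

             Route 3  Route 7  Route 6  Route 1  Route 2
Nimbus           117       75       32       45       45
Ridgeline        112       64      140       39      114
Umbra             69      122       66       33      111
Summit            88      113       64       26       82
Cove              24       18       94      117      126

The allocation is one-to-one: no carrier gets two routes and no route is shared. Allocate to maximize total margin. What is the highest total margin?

Max total: $598k

Treat this as an assignment problem: match each carrier to one route.
Optimal: Nimbus→Route 3 ($117k), Ridgeline→Route 6 ($140k), Umbra→Route 2 ($111k), Summit→Route 7 ($113k), Cove→Route 1 ($117k) — total 117+140+111+113+117 = $598k.
Next-best assignment: Nimbus→Route 3, Ridgeline→Route 6, Umbra→Route 7, Summit→Route 2, Cove→Route 1 = $578k.
Swapping Umbra↔Ridgeline (Umbra→Route 6 $66k, Ridgeline→Route 2 $114k) loses 71.
Every other assignment is strictly worse.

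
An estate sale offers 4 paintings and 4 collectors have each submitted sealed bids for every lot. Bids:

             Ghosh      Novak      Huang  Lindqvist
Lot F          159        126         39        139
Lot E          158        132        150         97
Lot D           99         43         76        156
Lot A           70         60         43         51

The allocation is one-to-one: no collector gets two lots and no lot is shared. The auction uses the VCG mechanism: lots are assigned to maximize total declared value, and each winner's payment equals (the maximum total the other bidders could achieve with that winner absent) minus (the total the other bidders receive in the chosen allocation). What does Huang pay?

Huang pays $72.

Efficient allocation: Ghosh→Lot F ($159), Novak→Lot A ($60), Huang→Lot E ($150), Lindqvist→Lot D ($156); total welfare W = $525.
Huang receives Lot E at value $150, so the others get W − 150 = $375.
Without Huang: best allocation of the remaining 3 bidders over all 4 lots is Ghosh→Lot F ($159), Novak→Lot E ($132), Lindqvist→Lot D ($156), total $447.
VCG payment = (others' best without Huang) − (others' welfare with Huang) = 447 − 375 = $72.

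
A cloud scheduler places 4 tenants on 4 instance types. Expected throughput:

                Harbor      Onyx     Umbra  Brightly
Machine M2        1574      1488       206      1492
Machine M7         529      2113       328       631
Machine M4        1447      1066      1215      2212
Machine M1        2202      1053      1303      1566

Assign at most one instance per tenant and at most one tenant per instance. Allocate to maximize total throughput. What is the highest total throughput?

Maximum total: 7202 ops/s

This is a one-to-one assignment (maximum-weight bipartite matching).
Optimal: Harbor→Machine M2 (1574 ops/s), Onyx→Machine M7 (2113 ops/s), Umbra→Machine M1 (1303 ops/s), Brightly→Machine M4 (2212 ops/s) — total 1574+2113+1303+2212 = 7202 ops/s.
Max-entry greedy (repeatedly take the single best remaining cell) gives 6733 ops/s, worse by 469.
Swapping Onyx↔Harbor (Onyx→Machine M2 1488 ops/s, Harbor→Machine M7 529 ops/s) loses 1670.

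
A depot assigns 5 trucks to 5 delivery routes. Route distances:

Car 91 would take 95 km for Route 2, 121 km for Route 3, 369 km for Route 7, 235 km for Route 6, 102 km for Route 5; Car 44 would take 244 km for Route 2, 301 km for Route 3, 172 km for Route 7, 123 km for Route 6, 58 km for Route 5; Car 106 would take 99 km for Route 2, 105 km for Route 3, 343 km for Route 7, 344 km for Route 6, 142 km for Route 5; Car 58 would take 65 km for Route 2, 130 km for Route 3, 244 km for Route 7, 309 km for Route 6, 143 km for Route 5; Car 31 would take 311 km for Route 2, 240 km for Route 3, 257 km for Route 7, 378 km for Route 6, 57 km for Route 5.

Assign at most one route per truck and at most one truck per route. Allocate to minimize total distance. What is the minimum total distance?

This is a one-to-one assignment (minimum-cost bipartite matching).
Optimal: Car 91→Route 2 (95 km), Car 44→Route 6 (123 km), Car 106→Route 3 (105 km), Car 58→Route 7 (244 km), Car 31→Route 5 (57 km) — total 95+123+105+244+57 = 624 km.
Row-greedy (each truck in turn takes its cheapest remaining route) gives 880 km, worse by 256.
Every other assignment is strictly worse.

Min total: 624 km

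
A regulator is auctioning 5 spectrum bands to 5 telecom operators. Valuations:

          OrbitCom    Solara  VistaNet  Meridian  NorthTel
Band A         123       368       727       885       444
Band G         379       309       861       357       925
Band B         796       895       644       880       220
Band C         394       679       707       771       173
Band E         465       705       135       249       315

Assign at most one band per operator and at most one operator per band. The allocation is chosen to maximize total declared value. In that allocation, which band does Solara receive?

This is a one-to-one assignment (maximum-weight bipartite matching).
Optimal: OrbitCom→Band B ($796M), Solara→Band E ($705M), VistaNet→Band C ($707M), Meridian→Band A ($885M), NorthTel→Band G ($925M) — total 796+705+707+885+925 = $4018M.
Column-greedy (each band in turn goes to its best remaining operator) gives $3877M, worse by 141.
Next-best assignment: OrbitCom→Band B, Solara→Band E, VistaNet→Band A, Meridian→Band C, NorthTel→Band G = $3924M.
Swapping OrbitCom↔NorthTel (OrbitCom→Band G $379M, NorthTel→Band B $220M) loses 1122.
Solara's own top band is Band B ($895M), but forcing Solara→Band B and reassigning the rest optimally gives only $3877M — worse by 141.

Solara receives Band E.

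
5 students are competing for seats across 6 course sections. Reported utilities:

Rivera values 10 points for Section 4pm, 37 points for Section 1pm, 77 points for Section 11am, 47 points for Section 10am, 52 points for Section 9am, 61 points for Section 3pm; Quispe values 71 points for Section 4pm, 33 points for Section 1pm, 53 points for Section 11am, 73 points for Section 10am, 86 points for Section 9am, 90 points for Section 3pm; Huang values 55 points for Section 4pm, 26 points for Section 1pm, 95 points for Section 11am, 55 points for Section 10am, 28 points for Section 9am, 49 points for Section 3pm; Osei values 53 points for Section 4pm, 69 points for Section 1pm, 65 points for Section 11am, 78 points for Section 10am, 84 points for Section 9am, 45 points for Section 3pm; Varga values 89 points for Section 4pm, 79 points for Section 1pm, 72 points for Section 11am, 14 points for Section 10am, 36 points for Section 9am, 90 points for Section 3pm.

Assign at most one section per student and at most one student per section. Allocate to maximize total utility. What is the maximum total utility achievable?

Maximum total: 409 points

Optimal: Rivera→Section 3pm (61 points), Quispe→Section 9am (86 points), Huang→Section 11am (95 points), Osei→Section 10am (78 points), Varga→Section 4pm (89 points) — total 61+86+95+78+89 = 409 points.
Max-entry greedy (repeatedly take the single best remaining cell) gives 405 points, worse by 4.
Next-best assignment: Rivera→Section 10am, Quispe→Section 3pm, Huang→Section 11am, Osei→Section 9am, Varga→Section 4pm = 405 points.
Checked against all permutations: 409 points is optimal.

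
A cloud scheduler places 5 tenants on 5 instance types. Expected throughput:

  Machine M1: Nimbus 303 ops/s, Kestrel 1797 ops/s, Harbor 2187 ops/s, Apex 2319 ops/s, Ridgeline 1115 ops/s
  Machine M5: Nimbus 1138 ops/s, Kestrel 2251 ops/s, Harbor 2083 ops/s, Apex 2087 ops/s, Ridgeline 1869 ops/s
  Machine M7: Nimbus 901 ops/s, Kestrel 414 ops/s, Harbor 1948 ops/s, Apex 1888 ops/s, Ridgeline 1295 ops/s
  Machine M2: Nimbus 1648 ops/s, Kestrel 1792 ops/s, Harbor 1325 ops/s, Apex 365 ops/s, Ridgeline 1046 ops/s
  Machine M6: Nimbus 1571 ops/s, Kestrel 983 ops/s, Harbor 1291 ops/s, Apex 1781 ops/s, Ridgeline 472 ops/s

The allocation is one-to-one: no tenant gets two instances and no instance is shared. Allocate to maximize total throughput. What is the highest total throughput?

Max total: 9499 ops/s

This is a one-to-one assignment (maximum-weight bipartite matching).
Optimal: Nimbus→Machine M6 (1571 ops/s), Kestrel→Machine M2 (1792 ops/s), Harbor→Machine M7 (1948 ops/s), Apex→Machine M1 (2319 ops/s), Ridgeline→Machine M5 (1869 ops/s) — total 1571+1792+1948+2319+1869 = 9499 ops/s.
Row-greedy (each tenant in turn takes its best remaining instance) gives 8446 ops/s, worse by 1053.
No other one-to-one assignment exceeds 9499 ops/s.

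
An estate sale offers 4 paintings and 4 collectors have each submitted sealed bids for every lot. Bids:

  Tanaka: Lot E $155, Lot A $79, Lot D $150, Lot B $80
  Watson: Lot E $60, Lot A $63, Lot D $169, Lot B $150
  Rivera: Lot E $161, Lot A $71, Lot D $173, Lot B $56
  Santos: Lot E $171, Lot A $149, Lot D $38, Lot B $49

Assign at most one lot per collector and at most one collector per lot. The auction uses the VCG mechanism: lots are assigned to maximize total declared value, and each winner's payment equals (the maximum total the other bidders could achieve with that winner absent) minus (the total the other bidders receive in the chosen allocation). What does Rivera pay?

Efficient allocation: Tanaka→Lot E ($155), Watson→Lot B ($150), Rivera→Lot D ($173), Santos→Lot A ($149); total welfare W = $627.
Rivera receives Lot D at value $173, so the others get W − 173 = $454.
Without Rivera: best allocation of the remaining 3 bidders over all 4 lots is Tanaka→Lot E ($155), Watson→Lot D ($169), Santos→Lot A ($149), total $473.
VCG payment = (others' best without Rivera) − (others' welfare with Rivera) = 473 − 454 = $19.

Rivera pays $19.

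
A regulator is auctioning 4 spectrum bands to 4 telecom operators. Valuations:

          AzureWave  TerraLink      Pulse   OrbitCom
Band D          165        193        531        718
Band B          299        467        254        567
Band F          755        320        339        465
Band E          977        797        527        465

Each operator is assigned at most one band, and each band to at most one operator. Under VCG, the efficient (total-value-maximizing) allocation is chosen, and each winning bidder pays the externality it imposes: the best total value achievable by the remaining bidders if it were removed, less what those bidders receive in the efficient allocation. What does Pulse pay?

Pulse pays $151M.

Efficient allocation: AzureWave→Band F ($755M), TerraLink→Band E ($797M), Pulse→Band D ($531M), OrbitCom→Band B ($567M); total welfare W = $2650M.
Pulse receives Band D at value $531M, so the others get W − 531 = $2119M.
Without Pulse: best allocation of the remaining 3 bidders over all 4 bands is AzureWave→Band F ($755M), TerraLink→Band E ($797M), OrbitCom→Band D ($718M), total $2270M.
VCG payment = (others' best without Pulse) − (others' welfare with Pulse) = 2270 − 2119 = $151M.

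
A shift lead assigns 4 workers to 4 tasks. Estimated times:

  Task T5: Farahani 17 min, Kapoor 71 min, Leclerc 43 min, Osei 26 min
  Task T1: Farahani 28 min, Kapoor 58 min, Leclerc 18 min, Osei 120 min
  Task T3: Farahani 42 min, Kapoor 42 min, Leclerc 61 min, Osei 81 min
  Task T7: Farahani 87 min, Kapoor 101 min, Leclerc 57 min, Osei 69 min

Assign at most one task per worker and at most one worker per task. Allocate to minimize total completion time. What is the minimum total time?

Min total: 146 min

Optimal: Farahani→Task T5 (17 min), Kapoor→Task T3 (42 min), Leclerc→Task T1 (18 min), Osei→Task T7 (69 min) — total 17+42+18+69 = 146 min.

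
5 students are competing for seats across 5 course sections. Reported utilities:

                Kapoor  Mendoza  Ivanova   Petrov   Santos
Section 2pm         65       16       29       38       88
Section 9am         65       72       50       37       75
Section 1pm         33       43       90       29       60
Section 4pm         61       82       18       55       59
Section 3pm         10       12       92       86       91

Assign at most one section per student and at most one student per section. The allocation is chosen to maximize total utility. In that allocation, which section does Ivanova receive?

Ivanova receives Section 1pm.

Optimal: Kapoor→Section 9am (65 points), Mendoza→Section 4pm (82 points), Ivanova→Section 1pm (90 points), Petrov→Section 3pm (86 points), Santos→Section 2pm (88 points) — total 65+82+90+86+88 = 411 points.
Next-best assignment: Kapoor→Section 2pm, Mendoza→Section 4pm, Ivanova→Section 1pm, Petrov→Section 3pm, Santos→Section 9am = 398 points.
Swapping Petrov↔Mendoza (Petrov→Section 4pm 55 points, Mendoza→Section 3pm 12 points) loses 101.
Ivanova's own top section is Section 3pm (92 points), but forcing Ivanova→Section 3pm and reassigning the rest optimally gives only 356 points — worse by 55.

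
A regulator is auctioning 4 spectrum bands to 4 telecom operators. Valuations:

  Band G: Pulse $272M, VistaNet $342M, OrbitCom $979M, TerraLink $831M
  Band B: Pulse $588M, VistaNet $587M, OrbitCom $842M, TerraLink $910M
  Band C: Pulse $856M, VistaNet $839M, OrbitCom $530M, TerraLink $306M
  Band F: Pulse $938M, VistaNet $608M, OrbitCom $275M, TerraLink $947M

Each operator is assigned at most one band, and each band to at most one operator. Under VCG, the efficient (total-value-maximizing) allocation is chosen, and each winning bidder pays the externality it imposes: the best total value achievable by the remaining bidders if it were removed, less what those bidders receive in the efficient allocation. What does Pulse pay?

Efficient allocation: Pulse→Band F ($938M), VistaNet→Band C ($839M), OrbitCom→Band G ($979M), TerraLink→Band B ($910M); total welfare W = $3666M.
Pulse receives Band F at value $938M, so the others get W − 938 = $2728M.
Without Pulse: best allocation of the remaining 3 bidders over all 4 bands is VistaNet→Band C ($839M), OrbitCom→Band G ($979M), TerraLink→Band F ($947M), total $2765M.
VCG payment = (others' best without Pulse) − (others' welfare with Pulse) = 2765 − 2728 = $37M.

Pulse pays $37M.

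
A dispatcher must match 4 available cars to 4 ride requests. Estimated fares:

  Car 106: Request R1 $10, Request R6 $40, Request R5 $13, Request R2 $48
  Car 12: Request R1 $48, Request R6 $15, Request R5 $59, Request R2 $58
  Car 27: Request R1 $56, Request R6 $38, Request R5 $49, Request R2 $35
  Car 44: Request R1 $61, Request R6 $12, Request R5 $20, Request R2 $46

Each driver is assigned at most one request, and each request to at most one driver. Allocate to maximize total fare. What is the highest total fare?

Optimal: Car 106→Request R6 ($40), Car 12→Request R2 ($58), Car 27→Request R5 ($49), Car 44→Request R1 ($61) — total 40+58+49+61 = $208.
Row-greedy (each driver in turn takes its best remaining request) gives $175, worse by 33.
Next-best assignment: Car 106→Request R2, Car 12→Request R5, Car 27→Request R6, Car 44→Request R1 = $206.
Every other assignment is strictly worse.

Maximum total: $208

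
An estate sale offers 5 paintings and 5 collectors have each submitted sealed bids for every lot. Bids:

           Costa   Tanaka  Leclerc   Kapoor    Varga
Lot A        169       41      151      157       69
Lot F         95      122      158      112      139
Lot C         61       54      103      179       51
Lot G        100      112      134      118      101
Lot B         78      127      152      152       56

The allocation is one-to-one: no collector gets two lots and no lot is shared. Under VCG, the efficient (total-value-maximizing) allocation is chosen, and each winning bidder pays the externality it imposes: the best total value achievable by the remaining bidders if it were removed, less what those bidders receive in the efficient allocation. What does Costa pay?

Efficient allocation: Costa→Lot A ($169), Tanaka→Lot G ($112), Leclerc→Lot B ($152), Kapoor→Lot C ($179), Varga→Lot F ($139); total welfare W = $751.
Costa receives Lot A at value $169, so the others get W − 169 = $582.
Without Costa: best allocation of the remaining 4 bidders over all 5 lots is Tanaka→Lot B ($127), Leclerc→Lot A ($151), Kapoor→Lot C ($179), Varga→Lot F ($139), total $596.
VCG payment = (others' best without Costa) − (others' welfare with Costa) = 596 − 582 = $14.

Costa pays $14.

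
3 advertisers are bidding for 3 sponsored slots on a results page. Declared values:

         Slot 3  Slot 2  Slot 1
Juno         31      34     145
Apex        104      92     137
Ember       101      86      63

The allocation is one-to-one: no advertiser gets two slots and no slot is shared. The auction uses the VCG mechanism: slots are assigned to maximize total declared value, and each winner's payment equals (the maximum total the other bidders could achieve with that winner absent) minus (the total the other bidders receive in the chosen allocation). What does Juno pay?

Efficient allocation: Juno→Slot 1 ($145), Apex→Slot 2 ($92), Ember→Slot 3 ($101); total welfare W = $338.
Juno receives Slot 1 at value $145, so the others get W − 145 = $193.
Without Juno: best allocation of the remaining 2 bidders over all 3 slots is Apex→Slot 1 ($137), Ember→Slot 3 ($101), total $238.
VCG payment = (others' best without Juno) − (others' welfare with Juno) = 238 − 193 = $45.

Juno pays $45.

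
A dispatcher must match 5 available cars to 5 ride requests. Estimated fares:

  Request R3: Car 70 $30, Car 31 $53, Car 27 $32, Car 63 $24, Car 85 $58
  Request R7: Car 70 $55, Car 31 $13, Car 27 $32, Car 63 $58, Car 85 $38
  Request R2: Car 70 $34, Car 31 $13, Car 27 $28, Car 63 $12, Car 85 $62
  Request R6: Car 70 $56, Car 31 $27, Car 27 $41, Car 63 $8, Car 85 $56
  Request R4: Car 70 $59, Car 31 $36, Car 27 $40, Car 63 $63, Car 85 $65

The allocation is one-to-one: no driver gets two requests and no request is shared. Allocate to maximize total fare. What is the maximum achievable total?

Maximum total: $274

Optimal: Car 70→Request R7 ($55), Car 31→Request R3 ($53), Car 27→Request R6 ($41), Car 63→Request R4 ($63), Car 85→Request R2 ($62) — total 55+53+41+63+62 = $274.
Column-greedy (each request in turn goes to its best remaining driver) gives $227, worse by 47.
Every other assignment is strictly worse.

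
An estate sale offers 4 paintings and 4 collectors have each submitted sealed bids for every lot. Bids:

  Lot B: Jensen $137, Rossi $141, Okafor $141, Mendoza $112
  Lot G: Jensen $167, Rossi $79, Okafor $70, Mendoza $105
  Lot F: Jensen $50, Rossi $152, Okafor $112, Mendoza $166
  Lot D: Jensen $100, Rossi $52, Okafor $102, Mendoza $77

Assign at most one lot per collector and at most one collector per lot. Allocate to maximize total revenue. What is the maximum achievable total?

Maximum total: $576

Optimal: Jensen→Lot G ($167), Rossi→Lot B ($141), Okafor→Lot D ($102), Mendoza→Lot F ($166) — total 167+141+102+166 = $576.
Row-greedy (each collector in turn takes its best remaining lot) gives $537, worse by 39.
Next-best assignment: Jensen→Lot G, Rossi→Lot F, Okafor→Lot B, Mendoza→Lot D = $537.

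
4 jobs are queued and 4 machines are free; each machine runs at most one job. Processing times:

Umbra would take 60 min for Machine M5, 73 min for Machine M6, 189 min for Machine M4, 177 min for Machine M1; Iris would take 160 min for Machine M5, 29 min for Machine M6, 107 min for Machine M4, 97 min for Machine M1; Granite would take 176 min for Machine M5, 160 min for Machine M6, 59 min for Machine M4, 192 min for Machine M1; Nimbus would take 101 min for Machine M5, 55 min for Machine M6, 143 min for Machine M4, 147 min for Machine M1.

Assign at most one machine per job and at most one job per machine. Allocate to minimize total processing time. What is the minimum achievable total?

Min total: 271 min

Optimal: Umbra→Machine M5 (60 min), Iris→Machine M1 (97 min), Granite→Machine M4 (59 min), Nimbus→Machine M6 (55 min) — total 60+97+59+55 = 271 min.
Min-entry greedy (repeatedly take the single cheapest remaining cell) gives 295 min, worse by 24.
Swapping Nimbus↔Umbra (Nimbus→Machine M5 101 min, Umbra→Machine M6 73 min) adds 59.
Every other assignment is strictly worse.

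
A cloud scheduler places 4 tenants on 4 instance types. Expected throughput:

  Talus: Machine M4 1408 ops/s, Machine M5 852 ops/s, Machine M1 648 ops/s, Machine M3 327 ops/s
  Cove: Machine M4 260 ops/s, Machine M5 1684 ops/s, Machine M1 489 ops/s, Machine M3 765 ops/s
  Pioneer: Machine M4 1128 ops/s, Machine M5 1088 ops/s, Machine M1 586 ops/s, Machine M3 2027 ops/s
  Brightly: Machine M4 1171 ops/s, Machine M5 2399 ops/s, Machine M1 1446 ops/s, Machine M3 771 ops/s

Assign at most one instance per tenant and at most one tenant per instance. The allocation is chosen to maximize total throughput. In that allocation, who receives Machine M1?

Brightly receives Machine M1.

Optimal: Talus→Machine M4 (1408 ops/s), Cove→Machine M5 (1684 ops/s), Pioneer→Machine M3 (2027 ops/s), Brightly→Machine M1 (1446 ops/s) — total 1408+1684+2027+1446 = 6565 ops/s.
Swapping Pioneer↔Brightly (Pioneer→Machine M1 586 ops/s, Brightly→Machine M3 771 ops/s) loses 2116.
No other one-to-one assignment exceeds 6565 ops/s.
Brightly's own top instance is Machine M5 (2399 ops/s), but forcing Brightly→Machine M5 and reassigning the rest optimally gives only 6323 ops/s — worse by 242.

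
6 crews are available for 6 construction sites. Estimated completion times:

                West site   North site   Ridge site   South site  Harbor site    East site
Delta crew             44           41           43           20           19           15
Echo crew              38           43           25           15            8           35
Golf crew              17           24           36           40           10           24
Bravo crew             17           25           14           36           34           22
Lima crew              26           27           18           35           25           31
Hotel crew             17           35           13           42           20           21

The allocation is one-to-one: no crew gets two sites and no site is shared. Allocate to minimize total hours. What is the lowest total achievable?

Minimum total: 97 hours

Optimal: Delta crew→East site (15 hours), Echo crew→South site (15 hours), Golf crew→Harbor site (10 hours), Bravo crew→West site (17 hours), Lima crew→North site (27 hours), Hotel crew→Ridge site (13 hours) — total 15+15+10+17+27+13 = 97 hours.
Column-greedy (each site in turn goes to its cheapest remaining crew) gives 120 hours, worse by 23.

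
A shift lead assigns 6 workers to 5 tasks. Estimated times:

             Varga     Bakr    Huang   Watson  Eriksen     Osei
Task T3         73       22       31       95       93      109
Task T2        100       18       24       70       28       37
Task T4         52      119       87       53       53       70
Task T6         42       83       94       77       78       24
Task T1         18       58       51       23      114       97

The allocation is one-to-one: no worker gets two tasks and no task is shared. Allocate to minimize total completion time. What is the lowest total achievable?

Optimal: Bakr→Task T3 (22 min), Huang→Task T2 (24 min), Watson→Task T4 (53 min), Osei→Task T6 (24 min), Varga→Task T1 (18 min) — total 22+24+53+24+18 = 141 min.
Column-greedy (each task in turn goes to its cheapest remaining worker) gives 145 min, worse by 4.
No other one-to-one assignment undercuts 141 min.

Min total: 141 min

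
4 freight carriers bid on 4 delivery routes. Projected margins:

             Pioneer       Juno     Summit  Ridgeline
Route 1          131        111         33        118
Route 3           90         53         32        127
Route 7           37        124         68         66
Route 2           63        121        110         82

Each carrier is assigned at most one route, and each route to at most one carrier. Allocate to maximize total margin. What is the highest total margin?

Optimal: Pioneer→Route 1 ($131k), Juno→Route 7 ($124k), Summit→Route 2 ($110k), Ridgeline→Route 3 ($127k) — total 131+124+110+127 = $492k.
Swapping Pioneer↔Summit (Pioneer→Route 2 $63k, Summit→Route 1 $33k) loses 145.

Maximum total: $492k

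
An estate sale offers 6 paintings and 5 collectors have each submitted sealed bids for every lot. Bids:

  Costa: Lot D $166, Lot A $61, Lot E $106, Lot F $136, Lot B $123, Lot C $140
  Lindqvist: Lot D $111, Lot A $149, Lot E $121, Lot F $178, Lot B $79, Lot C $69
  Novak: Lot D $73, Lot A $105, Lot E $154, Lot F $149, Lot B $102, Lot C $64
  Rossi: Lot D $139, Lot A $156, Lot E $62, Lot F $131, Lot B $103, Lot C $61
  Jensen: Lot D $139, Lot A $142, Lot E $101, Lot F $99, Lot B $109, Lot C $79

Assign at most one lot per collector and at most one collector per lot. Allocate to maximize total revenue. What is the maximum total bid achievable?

Maximum total: $767

This is the linear assignment problem.
Optimal: Costa→Lot C ($140), Lindqvist→Lot F ($178), Novak→Lot E ($154), Rossi→Lot A ($156), Jensen→Lot D ($139) — total 140+178+154+156+139 = $767.
Row-greedy (each collector in turn takes its best remaining lot) gives $763, worse by 4.
Next-best assignment: Costa→Lot D, Lindqvist→Lot F, Novak→Lot E, Rossi→Lot A, Jensen→Lot B = $763.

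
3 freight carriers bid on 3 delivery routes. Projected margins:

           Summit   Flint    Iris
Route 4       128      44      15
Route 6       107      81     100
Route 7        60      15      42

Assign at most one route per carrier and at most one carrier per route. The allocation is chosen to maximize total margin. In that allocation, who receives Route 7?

Iris receives Route 7.

Optimal: Summit→Route 4 ($128k), Flint→Route 6 ($81k), Iris→Route 7 ($42k) — total 128+81+42 = $251k.
Column-greedy (each route in turn goes to its best remaining carrier) gives $243k, worse by 8.
Next-best assignment: Summit→Route 4, Flint→Route 7, Iris→Route 6 = $243k.
Every other assignment is strictly worse.
Iris's own top route is Route 6 ($100k), but forcing Iris→Route 6 and reassigning the rest optimally gives only $243k — worse by 8.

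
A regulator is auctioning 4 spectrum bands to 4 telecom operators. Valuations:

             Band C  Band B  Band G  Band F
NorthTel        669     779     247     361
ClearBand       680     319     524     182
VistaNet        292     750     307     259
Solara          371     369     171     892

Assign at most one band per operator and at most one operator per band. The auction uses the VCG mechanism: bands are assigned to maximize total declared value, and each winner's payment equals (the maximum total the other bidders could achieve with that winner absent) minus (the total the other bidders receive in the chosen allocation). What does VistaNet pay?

Efficient allocation: NorthTel→Band C ($669M), ClearBand→Band G ($524M), VistaNet→Band B ($750M), Solara→Band F ($892M); total welfare W = $2835M.
VistaNet receives Band B at value $750M, so the others get W − 750 = $2085M.
Without VistaNet: best allocation of the remaining 3 bidders over all 4 bands is NorthTel→Band B ($779M), ClearBand→Band C ($680M), Solara→Band F ($892M), total $2351M.
VCG payment = (others' best without VistaNet) − (others' welfare with VistaNet) = 2351 − 2085 = $266M.

VistaNet pays $266M.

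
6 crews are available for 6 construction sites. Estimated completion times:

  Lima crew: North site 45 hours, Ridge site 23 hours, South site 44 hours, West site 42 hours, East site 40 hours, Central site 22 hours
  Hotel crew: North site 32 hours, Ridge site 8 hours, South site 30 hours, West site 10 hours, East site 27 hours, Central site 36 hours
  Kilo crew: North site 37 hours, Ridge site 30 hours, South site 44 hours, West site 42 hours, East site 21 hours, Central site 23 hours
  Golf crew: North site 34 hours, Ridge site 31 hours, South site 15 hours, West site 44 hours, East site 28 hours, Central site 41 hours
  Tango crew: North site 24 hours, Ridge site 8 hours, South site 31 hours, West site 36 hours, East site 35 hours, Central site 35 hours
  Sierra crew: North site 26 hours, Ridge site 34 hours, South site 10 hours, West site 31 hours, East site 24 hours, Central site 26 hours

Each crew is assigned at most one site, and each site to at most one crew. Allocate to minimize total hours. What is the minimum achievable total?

Treat this as an assignment problem: match each crew to one site.
Optimal: Lima crew→Central site (22 hours), Hotel crew→West site (10 hours), Kilo crew→East site (21 hours), Golf crew→South site (15 hours), Tango crew→Ridge site (8 hours), Sierra crew→North site (26 hours) — total 22+10+21+15+8+26 = 102 hours.
Min-entry greedy (repeatedly take the single cheapest remaining cell) gives 129 hours, worse by 27.
Next-best assignment: Lima crew→Central site, Hotel crew→West site, Kilo crew→East site, Golf crew→North site, Tango crew→Ridge site, Sierra crew→South site = 105 hours.
Swapping Golf crew↔Lima crew (Golf crew→Central site 41 hours, Lima crew→South site 44 hours) adds 48.
Checked against all permutations: 102 hours is optimal.

Min total: 102 hours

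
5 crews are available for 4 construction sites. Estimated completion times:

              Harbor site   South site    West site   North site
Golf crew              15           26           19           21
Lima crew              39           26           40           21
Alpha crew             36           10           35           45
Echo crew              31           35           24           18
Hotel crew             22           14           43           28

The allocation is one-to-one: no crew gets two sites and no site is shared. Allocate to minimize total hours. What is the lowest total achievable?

Min total: 69 hours

This is a one-to-one assignment (minimum-cost bipartite matching).
Optimal: Hotel crew→Harbor site (22 hours), Alpha crew→South site (10 hours), Golf crew→West site (19 hours), Echo crew→North site (18 hours) — total 22+10+19+18 = 69 hours.
Column-greedy (each site in turn goes to its cheapest remaining crew) gives 70 hours, worse by 1.
No other one-to-one assignment undercuts 69 hours.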